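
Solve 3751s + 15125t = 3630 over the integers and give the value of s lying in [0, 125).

Euclid: 15125 = 4·3751 + 121; 3751 = 31·121 + 0 → gcd = 121; 3630 = 121·30.
Back-substitution yields 3751·(-4) + 15125·(1) = 121, so one solution is s = -4·30 = -120, t = 1·30 = 30.
Solutions in s differ by 15125/121 = 125; the one in [0, 125) is -120 mod 125 = 5.

5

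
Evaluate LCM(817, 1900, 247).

lcm(817, 1900) = 817·1900/gcd = 1552300/19 = 81700
lcm(81700, 247) = 81700·247/gcd = 20179900/19 = 1062100

1062100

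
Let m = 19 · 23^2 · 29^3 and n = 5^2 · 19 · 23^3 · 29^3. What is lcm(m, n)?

140951957425

max exponent per prime: 5^2 · 19 · 23^3 · 29^3 = 140951957425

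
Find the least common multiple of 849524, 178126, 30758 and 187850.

427119429100

849524 = 2² · 13 · 17 · 31²; 178126 = 2 · 13² · 17 · 31; 30758 = 2 · 7 · 13³; 187850 = 2 · 5² · 13 · 17²
lcm takes max exponent of each prime: 2² · 5² · 7 · 13³ · 17² · 31² = 427119429100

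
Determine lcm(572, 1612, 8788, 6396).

572 = 2² · 11 · 13; 1612 = 2² · 13 · 31; 8788 = 2² · 13³; 6396 = 2² · 3 · 13 · 41
lcm takes max exponent of each prime: 2² · 3 · 11 · 13³ · 31 · 41 = 368595084

368595084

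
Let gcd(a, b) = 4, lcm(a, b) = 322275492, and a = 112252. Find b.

11484

a·b = gcd·lcm = 4·322275492 = 1289101968, so b = 1289101968/112252 = 11484.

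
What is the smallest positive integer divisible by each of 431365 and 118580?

431365 = 5 · 11² · 23 · 31; 118580 = 2² · 5 · 7² · 11²
max exponents: 2² · 5 · 7² · 11² · 23 · 31 = 84547540

84547540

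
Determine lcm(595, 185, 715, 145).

lcm(595, 185) = 595·185/gcd = 110075/5 = 22015
lcm(22015, 715) = 22015·715/gcd = 15740725/5 = 3148145
lcm(3148145, 145) = 3148145·145/gcd = 456481025/5 = 91296205

91296205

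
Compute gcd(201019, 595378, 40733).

gcd(201019, 595378): 595378 = 2·201019 + 193340; 201019 = 1·193340 + 7679; 193340 = 25·7679 + 1365; 7679 = 5·1365 + 854; 1365 = 1·854 + 511; 854 = 1·511 + 343; 511 = 1·343 + 168; 343 = 2·168 + 7; 168 = 24·7 + 0 → 7
gcd(7, 40733): 40733 = 5819·7 + 0 → 7

7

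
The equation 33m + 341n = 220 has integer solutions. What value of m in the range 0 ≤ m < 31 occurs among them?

17

Euclid: 341 = 10·33 + 11; 33 = 3·11 + 0 → gcd = 11; 220 = 11·20.
Back-substitution yields 33·(-10) + 341·(1) = 11, so one solution is m = -10·20 = -200, n = 1·20 = 20.
Solutions in m differ by 341/11 = 31; the one in [0, 31) is -200 mod 31 = 17.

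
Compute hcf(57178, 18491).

57178 = 2 · 11 · 23 · 113
18491 = 11 · 41²
Common: 11 = 11

11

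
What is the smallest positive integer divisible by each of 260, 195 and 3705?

14820

lcm(260, 195) = 260·195/gcd = 50700/65 = 780
lcm(780, 3705) = 780·3705/gcd = 2889900/195 = 14820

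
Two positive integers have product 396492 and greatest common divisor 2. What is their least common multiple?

198246

Since gcd(m,n)·lcm(m,n) = mn, lcm = 396492/2 = 198246.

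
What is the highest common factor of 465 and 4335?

15

465 = 3 · 5 · 31
4335 = 3 · 5 · 17²
Common: 3 · 5 = 15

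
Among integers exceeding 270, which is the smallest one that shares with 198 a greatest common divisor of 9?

279

198 = 9·22. Any x with gcd(x, 198) = 9 is a multiple of 9, say 9s, with s coprime to 22.
Need s > 270/9, so s ≥ 31. First s ≥ 31 with gcd(s, 22) = 1 is s = 31. Thus x = 9·31 = 279.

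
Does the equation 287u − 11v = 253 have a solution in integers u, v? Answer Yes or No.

Yes

gcd(287, 11): 287 = 26·11 + 1; 11 = 11·1 + 0 → 1
1 divides 253, so a solution exists.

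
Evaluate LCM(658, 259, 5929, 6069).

lcm(658, 259) = 658·259/gcd = 170422/7 = 24346
lcm(24346, 5929) = 24346·5929/gcd = 144347434/7 = 20621062
lcm(20621062, 6069) = 20621062·6069/gcd = 125149225278/7 = 17878460754

17878460754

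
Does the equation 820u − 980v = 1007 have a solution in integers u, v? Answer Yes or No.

No

gcd(820, 980): 980 = 1·820 + 160; 820 = 5·160 + 20; 160 = 8·20 + 0 → 20
20 does not divide 1007, so a solution does not exist.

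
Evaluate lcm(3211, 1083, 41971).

404306643

3211 = 13² · 19; 1083 = 3 · 19²; 41971 = 19 · 47²
lcm takes max exponent of each prime: 3 · 13² · 19² · 47² = 404306643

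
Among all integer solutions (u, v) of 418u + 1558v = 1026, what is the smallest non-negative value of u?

36

Euclid: 1558 = 3·418 + 304; 418 = 1·304 + 114; 304 = 2·114 + 76; 114 = 1·76 + 38; 76 = 2·38 + 0 → gcd = 38; 1026 = 38·27.
Back-substitution yields 418·(15) + 1558·(-4) = 38, so one solution is u = 15·27 = 405, v = -4·27 = -108.
Solutions in u differ by 1558/38 = 41; the one in [0, 41) is 405 mod 41 = 36.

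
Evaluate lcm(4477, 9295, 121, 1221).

11349195

4477 = 11² · 37; 9295 = 5 · 11 · 13²; 121 = 11²; 1221 = 3 · 11 · 37
lcm takes max exponent of each prime: 3 · 5 · 11² · 13² · 37 = 11349195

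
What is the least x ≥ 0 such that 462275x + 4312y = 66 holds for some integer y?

gcd(462275, 4312) = 11 (Euclid: 462275 = 107·4312 + 891; 4312 = 4·891 + 748; 891 = 1·748 + 143; 748 = 5·143 + 33; 143 = 4·33 + 11; 33 = 3·11 + 0), and 11 | 66.
Extended Euclid: 462275·(121) + 4312·(-12972) = 11. Scale by 6: x₀ = 726.
General solution x = x₀ + 392t; reducing mod 392 gives x = 334 (and y = -35807).

334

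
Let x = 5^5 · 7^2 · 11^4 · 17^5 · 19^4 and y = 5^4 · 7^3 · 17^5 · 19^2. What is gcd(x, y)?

15697406545625

min exponent per shared prime: 5^4 · 7^2 · 17^5 · 19^2 = 15697406545625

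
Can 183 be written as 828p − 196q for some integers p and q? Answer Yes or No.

gcd(828, 196): 828 = 4·196 + 44; 196 = 4·44 + 20; 44 = 2·20 + 4; 20 = 5·4 + 0 → 4
4 does not divide 183, so a solution does not exist.

No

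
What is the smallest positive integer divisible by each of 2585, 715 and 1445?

9711845

lcm(2585, 715) = 2585·715/gcd = 1848275/55 = 33605
lcm(33605, 1445) = 33605·1445/gcd = 48559225/5 = 9711845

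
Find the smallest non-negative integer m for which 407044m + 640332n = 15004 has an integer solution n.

892

Euclid: 640332 = 1·407044 + 233288; 407044 = 1·233288 + 173756; 233288 = 1·173756 + 59532; 173756 = 2·59532 + 54692; 59532 = 1·54692 + 4840; 54692 = 11·4840 + 1452; 4840 = 3·1452 + 484; 1452 = 3·484 + 0 → gcd = 484; 15004 = 484·31.
Back-substitution yields 407044·(-398) + 640332·(253) = 484, so one solution is m = -398·31 = -12338, n = 253·31 = 7843.
Solutions in m differ by 640332/484 = 1323; the one in [0, 1323) is -12338 mod 1323 = 892.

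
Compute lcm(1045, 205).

42845

gcd first: 1045 = 5·205 + 20; 205 = 10·20 + 5; 20 = 4·5 + 0 → gcd = 5
lcm = 1045·205/gcd = 214225/5 = 42845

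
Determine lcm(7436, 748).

126412

gcd first: 7436 = 9·748 + 704; 748 = 1·704 + 44; 704 = 16·44 + 0 → gcd = 44
lcm = 7436·748/gcd = 5562128/44 = 126412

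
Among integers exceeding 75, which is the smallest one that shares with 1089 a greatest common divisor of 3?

1089 = 3·363. Any m with gcd(m, 1089) = 3 is a multiple of 3, say 3s, with s coprime to 363.
Need s > 75/3, so s ≥ 26. First s ≥ 26 with gcd(s, 363) = 1 is s = 26. Thus m = 3·26 = 78.

78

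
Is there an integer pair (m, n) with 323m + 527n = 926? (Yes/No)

No

By Bézout, 323m + 527n = 926 has integer solutions iff gcd(323, 527) | 926.
Euclid: 527 = 1·323 + 204; 323 = 1·204 + 119; 204 = 1·119 + 85; 119 = 1·85 + 34; 85 = 2·34 + 17; 34 = 2·17 + 0. gcd = 17; 926 mod 17 = 8. No.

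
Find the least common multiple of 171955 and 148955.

5122711405

gcd first: 171955 = 1·148955 + 23000; 148955 = 6·23000 + 10955; 23000 = 2·10955 + 1090; 10955 = 10·1090 + 55; 1090 = 19·55 + 45; 55 = 1·45 + 10; 45 = 4·10 + 5; 10 = 2·5 + 0 → gcd = 5
lcm = 171955·148955/gcd = 25613557025/5 = 5122711405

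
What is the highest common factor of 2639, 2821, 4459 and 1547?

gcd(2639, 2821): 2821 = 1·2639 + 182; 2639 = 14·182 + 91; 182 = 2·91 + 0 → 91
gcd(91, 4459): 4459 = 49·91 + 0 → 91
gcd(91, 1547): 1547 = 17·91 + 0 → 91

91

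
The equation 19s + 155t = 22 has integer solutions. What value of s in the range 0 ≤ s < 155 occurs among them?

Reduce mod 155: 19s ≡ 22 (mod 155). With g = gcd(19, 155) = 1 dividing 22, divide through: 19s ≡ 22 (mod 155).
Since gcd(19, 155) = 1, s ≡ 22·(19)⁻¹ ≡ 148 (mod 155). Smallest non-negative: 148.

148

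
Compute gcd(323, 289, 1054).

17

gcd(323, 289): 323 = 1·289 + 34; 289 = 8·34 + 17; 34 = 2·17 + 0 → 17
gcd(17, 1054): 1054 = 62·17 + 0 → 17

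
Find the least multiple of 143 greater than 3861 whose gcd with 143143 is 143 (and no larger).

4147

Multiples of 143 above 3861: 143·28, 143·29, … . Need the cofactor coprime to 143143/143 = 1001.
Checking s = 28, 29, … the first with gcd(s, 1001) = 1 is s = 29, giving 4147.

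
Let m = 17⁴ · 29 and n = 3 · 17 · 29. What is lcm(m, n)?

7266327

max exponent per prime: 3 · 17⁴ · 29 = 7266327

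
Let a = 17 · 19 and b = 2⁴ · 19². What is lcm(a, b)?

max exponent per prime: 2⁴ · 17 · 19² = 98192

98192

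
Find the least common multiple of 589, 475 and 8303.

6434825

lcm(589, 475) = 589·475/gcd = 279775/19 = 14725
lcm(14725, 8303) = 14725·8303/gcd = 122261675/19 = 6434825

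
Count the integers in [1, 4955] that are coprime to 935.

3392

Prime factors of 935: 5, 11, 17. Count integers ≤ 4955 divisible by none of them.
By inclusion–exclusion: 4955 − ⌊4955/5⌋ − ⌊4955/11⌋ − ⌊4955/17⌋ + ⌊4955/55⌋ + ⌊4955/85⌋ + ⌊4955/187⌋ − ⌊4955/935⌋ = 3392.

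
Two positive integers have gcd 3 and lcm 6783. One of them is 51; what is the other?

m·n = gcd·lcm = 3·6783 = 20349, so n = 20349/51 = 399.

399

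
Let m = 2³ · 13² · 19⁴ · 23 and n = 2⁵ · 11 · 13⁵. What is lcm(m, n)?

max exponent per prime: 2⁵ · 11 · 13⁵ · 19⁴ · 23 = 391743378829088

391743378829088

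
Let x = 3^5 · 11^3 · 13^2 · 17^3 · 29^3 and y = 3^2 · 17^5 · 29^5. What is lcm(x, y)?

1591862785981011347661

max exponent per prime: 3^5 · 11^3 · 13^2 · 17^5 · 29^5 = 1591862785981011347661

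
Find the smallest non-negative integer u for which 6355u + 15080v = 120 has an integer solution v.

gcd(6355, 15080) = 5 (Euclid: 15080 = 2·6355 + 2370; 6355 = 2·2370 + 1615; 2370 = 1·1615 + 755; 1615 = 2·755 + 105; 755 = 7·105 + 20; 105 = 5·20 + 5; 20 = 4·5 + 0), and 5 | 120.
Extended Euclid: 6355·(719) + 15080·(-303) = 5. Scale by 24: u₀ = 17256.
General solution u = u₀ + 3016t; reducing mod 3016 gives u = 2176 (and v = -917).

2176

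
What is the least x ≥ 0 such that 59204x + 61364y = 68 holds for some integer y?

12983

Reduce mod 61364: 59204x ≡ 68 (mod 61364). With g = gcd(59204, 61364) = 4 dividing 68, divide through: 14801x ≡ 17 (mod 15341).
Since gcd(14801, 15341) = 1, x ≡ 17·(14801)⁻¹ ≡ 12983 (mod 15341). Smallest non-negative: 12983.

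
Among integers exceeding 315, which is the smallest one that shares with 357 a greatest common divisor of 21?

336

357 = 21·17. Any t with gcd(t, 357) = 21 is a multiple of 21, say 21s, with s coprime to 17.
Need s > 315/21, so s ≥ 16. First s ≥ 16 with gcd(s, 17) = 1 is s = 16. Thus t = 21·16 = 336.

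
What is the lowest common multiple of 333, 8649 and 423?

333 = 3² · 37; 8649 = 3² · 31²; 423 = 3² · 47
lcm takes max exponent of each prime: 3² · 31² · 37 · 47 = 15040611

15040611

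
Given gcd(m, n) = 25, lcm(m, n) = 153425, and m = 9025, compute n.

Using mn = gcd(m,n)·lcm(m,n) = 25·153425 = 3835625, we get n = 3835625/9025 = 425.

425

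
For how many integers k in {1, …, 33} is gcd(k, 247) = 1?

30

Prime factors of 247: 13, 19. Count integers ≤ 33 divisible by none of them.
By inclusion–exclusion: 33 − ⌊33/13⌋ − ⌊33/19⌋ + ⌊33/247⌋ = 30.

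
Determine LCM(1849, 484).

1849 = 43²; 484 = 2² · 11²
max exponents: 2² · 11² · 43² = 894916

894916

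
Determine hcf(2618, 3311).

77

Euclid: 3311 = 1·2618 + 693; 2618 = 3·693 + 539; 693 = 1·539 + 154; 539 = 3·154 + 77; 154 = 2·77 + 0. Last nonzero remainder: 77.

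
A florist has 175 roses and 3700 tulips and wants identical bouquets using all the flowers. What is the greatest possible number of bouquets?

Euclid: 3700 = 21·175 + 25; 175 = 7·25 + 0. Last nonzero remainder: 25.

25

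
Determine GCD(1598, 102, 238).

1598 = 2 · 17 · 47; 102 = 2 · 3 · 17; 238 = 2 · 7 · 17
gcd takes min exponent of each prime: 2 · 17 = 34

34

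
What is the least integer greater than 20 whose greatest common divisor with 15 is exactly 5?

25

15 = 5·3. Any k with gcd(k, 15) = 5 is a multiple of 5, say 5s, with s coprime to 3.
Need s > 20/5, so s ≥ 5. First s ≥ 5 with gcd(s, 3) = 1 is s = 5. Thus k = 5·5 = 25.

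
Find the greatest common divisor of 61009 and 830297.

61009 = 13² · 19²
830297 = 13² · 17³
Common: 13² = 169

169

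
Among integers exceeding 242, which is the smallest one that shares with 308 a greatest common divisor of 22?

286

gcd(a, 308) = 22 forces 22 | a; write a = 22s. Then gcd(22s, 22·14) = 22·gcd(s, 14), so need gcd(s, 14) = 1.
22s > 242 gives s ≥ 12. The least s ≥ 12 coprime to 14 is 13, so a = 22·13 = 286.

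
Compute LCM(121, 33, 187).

6171

121 = 11²; 33 = 3 · 11; 187 = 11 · 17
lcm takes max exponent of each prime: 3 · 11² · 17 = 6171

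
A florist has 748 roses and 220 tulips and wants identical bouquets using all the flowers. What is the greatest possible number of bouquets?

44

Euclid: 748 = 3·220 + 88; 220 = 2·88 + 44; 88 = 2·44 + 0. Last nonzero remainder: 44.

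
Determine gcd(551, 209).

19

Euclid: 551 = 2·209 + 133; 209 = 1·133 + 76; 133 = 1·76 + 57; 76 = 1·57 + 19; 57 = 3·19 + 0. Last nonzero remainder: 19.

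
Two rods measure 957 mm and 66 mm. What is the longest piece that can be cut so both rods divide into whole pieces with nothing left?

33

Euclid: 957 = 14·66 + 33; 66 = 2·33 + 0. Last nonzero remainder: 33.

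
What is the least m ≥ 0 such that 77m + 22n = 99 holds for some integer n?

1

Euclid: 77 = 3·22 + 11; 22 = 2·11 + 0 → gcd = 11; 99 = 11·9.
Back-substitution yields 77·(1) + 22·(-3) = 11, so one solution is m = 1·9 = 9, n = -3·9 = -27.
Solutions in m differ by 22/11 = 2; the one in [0, 2) is 9 mod 2 = 1.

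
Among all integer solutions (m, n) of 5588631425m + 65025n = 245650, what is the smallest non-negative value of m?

gcd(5588631425, 65025) = 7225 (Euclid: 5588631425 = 85945·65025 + 57800; 65025 = 1·57800 + 7225; 57800 = 8·7225 + 0), and 7225 | 245650.
Extended Euclid: 5588631425·(-1) + 65025·(85946) = 7225. Scale by 34: m₀ = -34.
General solution m = m₀ + 9t; reducing mod 9 gives m = 2 (and n = -171888).

2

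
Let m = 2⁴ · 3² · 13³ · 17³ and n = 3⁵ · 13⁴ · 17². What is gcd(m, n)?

min exponent per shared prime: 3² · 13³ · 17² = 5714397

5714397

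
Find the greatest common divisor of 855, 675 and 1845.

45

855 = 3² · 5 · 19; 675 = 3³ · 5²; 1845 = 3² · 5 · 41
gcd takes min exponent of each prime: 3² · 5 = 45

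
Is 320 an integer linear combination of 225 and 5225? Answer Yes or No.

No

By Bézout, 225s + 5225t = 320 has integer solutions iff gcd(225, 5225) | 320.
Euclid: 5225 = 23·225 + 50; 225 = 4·50 + 25; 50 = 2·25 + 0. gcd = 25; 320 mod 25 = 20. No.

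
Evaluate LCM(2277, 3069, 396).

2277 = 3² · 11 · 23; 3069 = 3² · 11 · 31; 396 = 2² · 3² · 11
lcm takes max exponent of each prime: 2² · 3² · 11 · 23 · 31 = 282348

282348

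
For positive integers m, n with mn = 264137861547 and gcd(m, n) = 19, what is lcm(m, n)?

For any two positive integers, gcd × lcm equals their product. Hence lcm = 264137861547 / 19 = 13901992713.

13901992713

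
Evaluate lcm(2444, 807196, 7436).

5425164316

2444 = 2² · 13 · 47; 807196 = 2² · 13 · 19² · 43; 7436 = 2² · 11 · 13²
lcm takes max exponent of each prime: 2² · 11 · 13² · 19² · 43 · 47 = 5425164316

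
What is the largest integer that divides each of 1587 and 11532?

3

1587 = 3 · 23²
11532 = 2² · 3 · 31²
Common: 3 = 3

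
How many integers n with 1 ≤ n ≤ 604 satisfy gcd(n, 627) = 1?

348

627 = 3·11·19. Inclusion–exclusion on these primes:
604 − ⌊604/3⌋ − ⌊604/11⌋ − ⌊604/19⌋ + ⌊604/33⌋ + ⌊604/57⌋ + ⌊604/209⌋ − ⌊604/627⌋ = 348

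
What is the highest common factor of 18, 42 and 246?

6

gcd(18, 42): 42 = 2·18 + 6; 18 = 3·6 + 0 → 6
gcd(6, 246): 246 = 41·6 + 0 → 6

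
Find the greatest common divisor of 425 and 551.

1

425 = 5² · 17
551 = 19 · 29
Common: 1 = 1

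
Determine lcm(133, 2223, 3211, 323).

lcm(133, 2223) = 133·2223/gcd = 295659/19 = 15561
lcm(15561, 3211) = 15561·3211/gcd = 49966371/247 = 202293
lcm(202293, 323) = 202293·323/gcd = 65340639/19 = 3438981

3438981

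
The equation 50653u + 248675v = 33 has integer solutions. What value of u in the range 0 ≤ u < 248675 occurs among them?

241036

gcd(50653, 248675) = 1 (Euclid: 248675 = 4·50653 + 46063; 50653 = 1·46063 + 4590; 46063 = 10·4590 + 163; 4590 = 28·163 + 26; 163 = 6·26 + 7; 26 = 3·7 + 5; 7 = 1·5 + 2; 5 = 2·2 + 1; 2 = 2·1 + 0), and 1 | 33.
Extended Euclid: 50653·(105267) + 248675·(-21442) = 1. Scale by 33: u₀ = 3473811.
General solution u = u₀ + 248675t; reducing mod 248675 gives u = 241036 (and v = -49097).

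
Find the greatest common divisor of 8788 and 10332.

4

8788 = 2² · 13³
10332 = 2² · 3² · 7 · 41
Common: 2² = 4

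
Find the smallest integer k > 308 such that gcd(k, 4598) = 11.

4598 = 11·418. Any k with gcd(k, 4598) = 11 is a multiple of 11, say 11s, with s coprime to 418.
Need s > 308/11, so s ≥ 29. First s ≥ 29 with gcd(s, 418) = 1 is s = 29. Thus k = 11·29 = 319.

319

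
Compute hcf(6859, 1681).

Euclid: 6859 = 4·1681 + 135; 1681 = 12·135 + 61; 135 = 2·61 + 13; 61 = 4·13 + 9; 13 = 1·9 + 4; 9 = 2·4 + 1; 4 = 4·1 + 0. Last nonzero remainder: 1.

1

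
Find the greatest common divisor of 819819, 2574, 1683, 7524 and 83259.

gcd(819819, 2574): 819819 = 318·2574 + 1287; 2574 = 2·1287 + 0 → 1287
gcd(1287, 1683): 1683 = 1·1287 + 396; 1287 = 3·396 + 99; 396 = 4·99 + 0 → 99
gcd(99, 7524): 7524 = 76·99 + 0 → 99
gcd(99, 83259): 83259 = 841·99 + 0 → 99

99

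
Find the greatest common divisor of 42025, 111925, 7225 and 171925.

25

42025 = 5² · 41²; 111925 = 5² · 11² · 37; 7225 = 5² · 17²; 171925 = 5² · 13 · 23²
gcd takes min exponent of each prime: 5² = 25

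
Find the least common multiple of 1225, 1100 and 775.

1670900

lcm(1225, 1100) = 1225·1100/gcd = 1347500/25 = 53900
lcm(53900, 775) = 53900·775/gcd = 41772500/25 = 1670900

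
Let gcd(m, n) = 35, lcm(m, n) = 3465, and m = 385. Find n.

m·n = gcd·lcm = 35·3465 = 121275, so n = 121275/385 = 315.

315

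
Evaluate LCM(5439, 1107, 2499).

lcm(5439, 1107) = 5439·1107/gcd = 6020973/3 = 2006991
lcm(2006991, 2499) = 2006991·2499/gcd = 5015470509/147 = 34118847

34118847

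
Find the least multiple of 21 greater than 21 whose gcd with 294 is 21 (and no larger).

Multiples of 21 above 21: 21·2, 21·3, … . Need the cofactor coprime to 294/21 = 14.
Checking s = 2, 3, … the first with gcd(s, 14) = 1 is s = 3, giving 63.

63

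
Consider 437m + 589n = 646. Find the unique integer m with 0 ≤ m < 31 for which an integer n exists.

19

Euclid: 589 = 1·437 + 152; 437 = 2·152 + 133; 152 = 1·133 + 19; 133 = 7·19 + 0 → gcd = 19; 646 = 19·34.
Back-substitution yields 437·(-4) + 589·(3) = 19, so one solution is m = -4·34 = -136, n = 3·34 = 102.
Solutions in m differ by 589/19 = 31; the one in [0, 31) is -136 mod 31 = 19.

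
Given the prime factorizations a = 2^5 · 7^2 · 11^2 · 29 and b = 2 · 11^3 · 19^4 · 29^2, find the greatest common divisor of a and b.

7018

min exponent per shared prime: 2 · 11^2 · 29 = 7018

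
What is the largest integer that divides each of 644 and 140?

28

644 = 2² · 7 · 23
140 = 2² · 5 · 7
Common: 2² · 7 = 28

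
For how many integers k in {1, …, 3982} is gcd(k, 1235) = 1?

2786

1235 = 5·13·19. Inclusion–exclusion on these primes:
3982 − ⌊3982/5⌋ − ⌊3982/13⌋ − ⌊3982/19⌋ + ⌊3982/65⌋ + ⌊3982/95⌋ + ⌊3982/247⌋ − ⌊3982/1235⌋ = 2786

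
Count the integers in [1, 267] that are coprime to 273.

140

273 = 3·7·13. Inclusion–exclusion on these primes:
267 − ⌊267/3⌋ − ⌊267/7⌋ − ⌊267/13⌋ + ⌊267/21⌋ + ⌊267/39⌋ + ⌊267/91⌋ − ⌊267/273⌋ = 140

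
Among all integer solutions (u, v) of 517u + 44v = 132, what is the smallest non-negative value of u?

0

Reduce mod 44: 517u ≡ 132 (mod 44). With g = gcd(517, 44) = 11 dividing 132, divide through: 47u ≡ 12 (mod 4).
Since gcd(47, 4) = 1, u ≡ 12·(47)⁻¹ ≡ 0 (mod 4). Smallest non-negative: 0.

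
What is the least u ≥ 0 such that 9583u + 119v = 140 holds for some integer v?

6

gcd(9583, 119) = 7 (Euclid: 9583 = 80·119 + 63; 119 = 1·63 + 56; 63 = 1·56 + 7; 56 = 8·7 + 0), and 7 | 140.
Extended Euclid: 9583·(2) + 119·(-161) = 7. Scale by 20: u₀ = 40.
General solution u = u₀ + 17t; reducing mod 17 gives u = 6 (and v = -482).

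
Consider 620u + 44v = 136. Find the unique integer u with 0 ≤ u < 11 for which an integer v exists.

1

Reduce mod 44: 620u ≡ 136 (mod 44). With g = gcd(620, 44) = 4 dividing 136, divide through: 155u ≡ 34 (mod 11).
Since gcd(155, 11) = 1, u ≡ 34·(155)⁻¹ ≡ 1 (mod 11). Smallest non-negative: 1.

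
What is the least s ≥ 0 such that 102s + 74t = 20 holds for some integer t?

6

Reduce mod 74: 102s ≡ 20 (mod 74). With g = gcd(102, 74) = 2 dividing 20, divide through: 51s ≡ 10 (mod 37).
Since gcd(51, 37) = 1, s ≡ 10·(51)⁻¹ ≡ 6 (mod 37). Smallest non-negative: 6.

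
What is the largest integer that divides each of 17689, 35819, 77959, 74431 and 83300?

49

gcd(17689, 35819): 35819 = 2·17689 + 441; 17689 = 40·441 + 49; 441 = 9·49 + 0 → 49
gcd(49, 77959): 77959 = 1591·49 + 0 → 49
gcd(49, 74431): 74431 = 1519·49 + 0 → 49
gcd(49, 83300): 83300 = 1700·49 + 0 → 49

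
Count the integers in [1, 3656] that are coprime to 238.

238 = 2·7·17. Inclusion–exclusion on these primes:
3656 − ⌊3656/2⌋ − ⌊3656/7⌋ − ⌊3656/17⌋ + ⌊3656/14⌋ + ⌊3656/34⌋ + ⌊3656/119⌋ − ⌊3656/238⌋ = 1474

1474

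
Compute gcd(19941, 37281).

867

19941 = 3 · 17² · 23
37281 = 3 · 17² · 43
Common: 3 · 17² = 867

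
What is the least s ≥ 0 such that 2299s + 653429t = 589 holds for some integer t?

23875

gcd(2299, 653429) = 19 (Euclid: 653429 = 284·2299 + 513; 2299 = 4·513 + 247; 513 = 2·247 + 19; 247 = 13·19 + 0), and 19 | 589.
Extended Euclid: 2299·(-2558) + 653429·(9) = 19. Scale by 31: s₀ = -79298.
General solution s = s₀ + 34391k; reducing mod 34391 gives s = 23875 (and t = -84).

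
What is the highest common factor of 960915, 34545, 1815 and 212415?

15

gcd(960915, 34545): 960915 = 27·34545 + 28200; 34545 = 1·28200 + 6345; 28200 = 4·6345 + 2820; 6345 = 2·2820 + 705; 2820 = 4·705 + 0 → 705
gcd(705, 1815): 1815 = 2·705 + 405; 705 = 1·405 + 300; 405 = 1·300 + 105; 300 = 2·105 + 90; 105 = 1·90 + 15; 90 = 6·15 + 0 → 15
gcd(15, 212415): 212415 = 14161·15 + 0 → 15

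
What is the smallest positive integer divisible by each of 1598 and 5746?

gcd first: 5746 = 3·1598 + 952; 1598 = 1·952 + 646; 952 = 1·646 + 306; 646 = 2·306 + 34; 306 = 9·34 + 0 → gcd = 34
lcm = 1598·5746/gcd = 9182108/34 = 270062

270062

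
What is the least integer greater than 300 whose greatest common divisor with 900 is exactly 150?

900 = 150·6. Any x with gcd(x, 900) = 150 is a multiple of 150, say 150s, with s coprime to 6.
Need s > 300/150, so s ≥ 3. First s ≥ 3 with gcd(s, 6) = 1 is s = 5. Thus x = 150·5 = 750.

750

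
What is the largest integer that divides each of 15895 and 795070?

5

Euclid: 795070 = 50·15895 + 320; 15895 = 49·320 + 215; 320 = 1·215 + 105; 215 = 2·105 + 5; 105 = 21·5 + 0. Last nonzero remainder: 5.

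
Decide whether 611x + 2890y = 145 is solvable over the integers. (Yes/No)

By Bézout, 611x + 2890y = 145 has integer solutions iff gcd(611, 2890) | 145.
Euclid: 2890 = 4·611 + 446; 611 = 1·446 + 165; 446 = 2·165 + 116; 165 = 1·116 + 49; 116 = 2·49 + 18; 49 = 2·18 + 13; 18 = 1·13 + 5; 13 = 2·5 + 3; 5 = 1·3 + 2; 3 = 1·2 + 1; 2 = 2·1 + 0. gcd = 1; 145 mod 1 = 0. Yes.

Yes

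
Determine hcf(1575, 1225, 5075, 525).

175

gcd(1575, 1225): 1575 = 1·1225 + 350; 1225 = 3·350 + 175; 350 = 2·175 + 0 → 175
gcd(175, 5075): 5075 = 29·175 + 0 → 175
gcd(175, 525): 525 = 3·175 + 0 → 175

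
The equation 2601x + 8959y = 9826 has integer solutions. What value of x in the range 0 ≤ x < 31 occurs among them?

21

Reduce mod 8959: 2601x ≡ 9826 (mod 8959). With g = gcd(2601, 8959) = 289 dividing 9826, divide through: 9x ≡ 34 (mod 31).
Since gcd(9, 31) = 1, x ≡ 34·(9)⁻¹ ≡ 21 (mod 31). Smallest non-negative: 21.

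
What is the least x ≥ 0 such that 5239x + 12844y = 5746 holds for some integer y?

gcd(5239, 12844) = 169 (Euclid: 12844 = 2·5239 + 2366; 5239 = 2·2366 + 507; 2366 = 4·507 + 338; 507 = 1·338 + 169; 338 = 2·169 + 0), and 169 | 5746.
Extended Euclid: 5239·(27) + 12844·(-11) = 169. Scale by 34: x₀ = 918.
General solution x = x₀ + 76t; reducing mod 76 gives x = 6 (and y = -2).

6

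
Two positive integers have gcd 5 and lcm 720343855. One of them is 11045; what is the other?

Using mn = gcd(m,n)·lcm(m,n) = 5·720343855 = 3601719275, we get n = 3601719275/11045 = 326095.

326095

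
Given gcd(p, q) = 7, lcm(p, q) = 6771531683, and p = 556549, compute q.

Using pq = gcd(p,q)·lcm(p,q) = 7·6771531683 = 47400721781, we get q = 47400721781/556549 = 85169.

85169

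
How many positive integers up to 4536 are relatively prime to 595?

2928

Prime factors of 595: 5, 7, 17. Count integers ≤ 4536 divisible by none of them.
By inclusion–exclusion: 4536 − ⌊4536/5⌋ − ⌊4536/7⌋ − ⌊4536/17⌋ + ⌊4536/35⌋ + ⌊4536/85⌋ + ⌊4536/119⌋ − ⌊4536/595⌋ = 2928.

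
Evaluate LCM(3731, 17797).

5107739

3731 = 7 · 13 · 41; 17797 = 13 · 37²
max exponents: 7 · 13 · 37² · 41 = 5107739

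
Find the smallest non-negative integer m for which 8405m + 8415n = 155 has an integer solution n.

826

Euclid: 8415 = 1·8405 + 10; 8405 = 840·10 + 5; 10 = 2·5 + 0 → gcd = 5; 155 = 5·31.
Back-substitution yields 8405·(841) + 8415·(-840) = 5, so one solution is m = 841·31 = 26071, n = -840·31 = -26040.
Solutions in m differ by 8415/5 = 1683; the one in [0, 1683) is 26071 mod 1683 = 826.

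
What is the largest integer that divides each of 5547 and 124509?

3

5547 = 3 · 43²
124509 = 3 · 7³ · 11²
Common: 3 = 3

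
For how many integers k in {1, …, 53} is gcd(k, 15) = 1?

Prime factors of 15: 3, 5. Count integers ≤ 53 divisible by none of them.
By inclusion–exclusion: 53 − ⌊53/3⌋ − ⌊53/5⌋ + ⌊53/15⌋ = 29.

29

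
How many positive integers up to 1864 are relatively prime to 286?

286 = 2·11·13. Inclusion–exclusion on these primes:
1864 − ⌊1864/2⌋ − ⌊1864/11⌋ − ⌊1864/13⌋ + ⌊1864/22⌋ + ⌊1864/26⌋ + ⌊1864/143⌋ − ⌊1864/286⌋ = 782

782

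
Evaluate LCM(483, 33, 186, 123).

483 = 3 · 7 · 23; 33 = 3 · 11; 186 = 2 · 3 · 31; 123 = 3 · 41
lcm takes max exponent of each prime: 2 · 3 · 7 · 11 · 23 · 31 · 41 = 13505646

13505646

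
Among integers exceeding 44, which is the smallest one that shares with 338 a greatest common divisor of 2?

46

338 = 2·169. Any x with gcd(x, 338) = 2 is a multiple of 2, say 2s, with s coprime to 169.
Need s > 44/2, so s ≥ 23. First s ≥ 23 with gcd(s, 169) = 1 is s = 23. Thus x = 2·23 = 46.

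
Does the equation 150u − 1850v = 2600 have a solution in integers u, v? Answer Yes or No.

By Bézout, 150u − 1850v = 2600 has integer solutions iff gcd(150, 1850) | 2600.
Euclid: 1850 = 12·150 + 50; 150 = 3·50 + 0. gcd = 50; 2600 mod 50 = 0. Yes.

Yes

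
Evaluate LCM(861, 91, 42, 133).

425334

861 = 3 · 7 · 41; 91 = 7 · 13; 42 = 2 · 3 · 7; 133 = 7 · 19
lcm takes max exponent of each prime: 2 · 3 · 7 · 13 · 19 · 41 = 425334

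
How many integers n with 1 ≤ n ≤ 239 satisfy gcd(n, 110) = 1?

87

110 = 2·5·11. Inclusion–exclusion on these primes:
239 − ⌊239/2⌋ − ⌊239/5⌋ − ⌊239/11⌋ + ⌊239/10⌋ + ⌊239/22⌋ + ⌊239/55⌋ − ⌊239/110⌋ = 87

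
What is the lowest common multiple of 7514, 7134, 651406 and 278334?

lcm(7514, 7134) = 7514·7134/gcd = 53604876/2 = 26802438
lcm(26802438, 651406) = 26802438·651406/gcd = 17459268927828/578 = 30206347626
lcm(30206347626, 278334) = 30206347626·278334/gcd = 8407453560135084/42 = 200177465717502

200177465717502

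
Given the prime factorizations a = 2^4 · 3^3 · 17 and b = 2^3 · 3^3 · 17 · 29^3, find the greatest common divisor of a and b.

3672

min exponent per shared prime: 2^3 · 3^3 · 17 = 3672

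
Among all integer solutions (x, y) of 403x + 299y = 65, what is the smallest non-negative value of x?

15

Euclid: 403 = 1·299 + 104; 299 = 2·104 + 91; 104 = 1·91 + 13; 91 = 7·13 + 0 → gcd = 13; 65 = 13·5.
Back-substitution yields 403·(3) + 299·(-4) = 13, so one solution is x = 3·5 = 15, y = -4·5 = -20.
Solutions in x differ by 299/13 = 23; the one in [0, 23) is 15 mod 23 = 15.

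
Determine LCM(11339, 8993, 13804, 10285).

4417901180

lcm(11339, 8993) = 11339·8993/gcd = 101971627/391 = 260797
lcm(260797, 13804) = 260797·13804/gcd = 3600041788/493 = 7302316
lcm(7302316, 10285) = 7302316·10285/gcd = 75104320060/17 = 4417901180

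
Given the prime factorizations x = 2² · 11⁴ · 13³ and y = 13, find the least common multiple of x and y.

max exponent per prime: 2² · 11⁴ · 13³ = 128665108

128665108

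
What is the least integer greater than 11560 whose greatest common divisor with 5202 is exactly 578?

12716

5202 = 578·9. Any t with gcd(t, 5202) = 578 is a multiple of 578, say 578s, with s coprime to 9.
Need s > 11560/578, so s ≥ 21. First s ≥ 21 with gcd(s, 9) = 1 is s = 22. Thus t = 578·22 = 12716.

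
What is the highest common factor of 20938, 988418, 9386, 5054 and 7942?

722

20938 = 2 · 19² · 29; 988418 = 2 · 19² · 37²; 9386 = 2 · 13 · 19²; 5054 = 2 · 7 · 19²; 7942 = 2 · 11 · 19²
gcd takes min exponent of each prime: 2 · 19² = 722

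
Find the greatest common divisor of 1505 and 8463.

1505 = 5 · 7 · 43
8463 = 3 · 7 · 13 · 31
Common: 7 = 7

7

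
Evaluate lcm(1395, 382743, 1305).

1720429785

1395 = 3² · 5 · 31; 382743 = 3² · 23 · 43²; 1305 = 3² · 5 · 29
lcm takes max exponent of each prime: 3² · 5 · 23 · 29 · 31 · 43² = 1720429785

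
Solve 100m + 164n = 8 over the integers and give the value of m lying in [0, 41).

Euclid: 164 = 1·100 + 64; 100 = 1·64 + 36; 64 = 1·36 + 28; 36 = 1·28 + 8; 28 = 3·8 + 4; 8 = 2·4 + 0 → gcd = 4; 8 = 4·2.
Back-substitution yields 100·(-18) + 164·(11) = 4, so one solution is m = -18·2 = -36, n = 11·2 = 22.
Solutions in m differ by 164/4 = 41; the one in [0, 41) is -36 mod 41 = 5.

5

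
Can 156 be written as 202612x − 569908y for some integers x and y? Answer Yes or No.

Yes

gcd(202612, 569908): 569908 = 2·202612 + 164684; 202612 = 1·164684 + 37928; 164684 = 4·37928 + 12972; 37928 = 2·12972 + 11984; 12972 = 1·11984 + 988; 11984 = 12·988 + 128; 988 = 7·128 + 92; 128 = 1·92 + 36; 92 = 2·36 + 20; 36 = 1·20 + 16; 20 = 1·16 + 4; 16 = 4·4 + 0 → 4
4 divides 156, so a solution exists.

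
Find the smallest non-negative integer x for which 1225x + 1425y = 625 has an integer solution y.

gcd(1225, 1425) = 25 (Euclid: 1425 = 1·1225 + 200; 1225 = 6·200 + 25; 200 = 8·25 + 0), and 25 | 625.
Extended Euclid: 1225·(7) + 1425·(-6) = 25. Scale by 25: x₀ = 175.
General solution x = x₀ + 57t; reducing mod 57 gives x = 4 (and y = -3).

4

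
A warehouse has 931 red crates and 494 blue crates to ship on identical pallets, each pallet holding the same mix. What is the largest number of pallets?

Euclid: 931 = 1·494 + 437; 494 = 1·437 + 57; 437 = 7·57 + 38; 57 = 1·38 + 19; 38 = 2·19 + 0. Last nonzero remainder: 19.

19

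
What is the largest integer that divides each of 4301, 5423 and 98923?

4301 = 11 · 17 · 23; 5423 = 11 · 17 · 29; 98923 = 11 · 17 · 23²
gcd takes min exponent of each prime: 11 · 17 = 187

187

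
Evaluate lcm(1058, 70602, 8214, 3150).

3834752925150

lcm(1058, 70602) = 1058·70602/gcd = 74696916/2 = 37348458
lcm(37348458, 8214) = 37348458·8214/gcd = 306780234012/6 = 51130039002
lcm(51130039002, 3150) = 51130039002·3150/gcd = 161059622856300/42 = 3834752925150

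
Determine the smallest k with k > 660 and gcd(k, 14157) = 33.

gcd(k, 14157) = 33 forces 33 | k; write k = 33s. Then gcd(33s, 33·429) = 33·gcd(s, 429), so need gcd(s, 429) = 1.
33s > 660 gives s ≥ 21. The least s ≥ 21 coprime to 429 is 23, so k = 33·23 = 759.

759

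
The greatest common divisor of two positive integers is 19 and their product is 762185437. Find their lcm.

For any two positive integers, gcd × lcm equals their product. Hence lcm = 762185437 / 19 = 40115023.

40115023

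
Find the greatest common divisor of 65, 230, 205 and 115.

5

gcd(65, 230): 230 = 3·65 + 35; 65 = 1·35 + 30; 35 = 1·30 + 5; 30 = 6·5 + 0 → 5
gcd(5, 205): 205 = 41·5 + 0 → 5
gcd(5, 115): 115 = 23·5 + 0 → 5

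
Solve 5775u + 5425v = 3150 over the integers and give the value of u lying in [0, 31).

9

gcd(5775, 5425) = 175 (Euclid: 5775 = 1·5425 + 350; 5425 = 15·350 + 175; 350 = 2·175 + 0), and 175 | 3150.
Extended Euclid: 5775·(-15) + 5425·(16) = 175. Scale by 18: u₀ = -270.
General solution u = u₀ + 31t; reducing mod 31 gives u = 9 (and v = -9).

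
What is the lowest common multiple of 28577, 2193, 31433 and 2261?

21082710327

28577 = 17 · 41²; 2193 = 3 · 17 · 43; 31433 = 17 · 43²; 2261 = 7 · 17 · 19
lcm takes max exponent of each prime: 3 · 7 · 17 · 19 · 41² · 43² = 21082710327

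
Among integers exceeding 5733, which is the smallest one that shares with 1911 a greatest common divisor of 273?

6006

gcd(t, 1911) = 273 forces 273 | t; write t = 273s. Then gcd(273s, 273·7) = 273·gcd(s, 7), so need gcd(s, 7) = 1.
273s > 5733 gives s ≥ 22. The least s ≥ 22 coprime to 7 is 22, so t = 273·22 = 6006.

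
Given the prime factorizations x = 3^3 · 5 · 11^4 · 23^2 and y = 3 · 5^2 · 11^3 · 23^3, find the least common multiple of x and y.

120242506725

max exponent per prime: 3^3 · 5^2 · 11^4 · 23^3 = 120242506725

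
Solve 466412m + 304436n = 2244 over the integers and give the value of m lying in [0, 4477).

671

gcd(466412, 304436) = 68 (Euclid: 466412 = 1·304436 + 161976; 304436 = 1·161976 + 142460; 161976 = 1·142460 + 19516; 142460 = 7·19516 + 5848; 19516 = 3·5848 + 1972; 5848 = 2·1972 + 1904; 1972 = 1·1904 + 68; 1904 = 28·68 + 0), and 68 | 2244.
Extended Euclid: 466412·(156) + 304436·(-239) = 68. Scale by 33: m₀ = 5148.
General solution m = m₀ + 4477t; reducing mod 4477 gives m = 671 (and n = -1028).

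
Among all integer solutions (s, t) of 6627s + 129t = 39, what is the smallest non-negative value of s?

25

gcd(6627, 129) = 3 (Euclid: 6627 = 51·129 + 48; 129 = 2·48 + 33; 48 = 1·33 + 15; 33 = 2·15 + 3; 15 = 5·3 + 0), and 3 | 39.
Extended Euclid: 6627·(-8) + 129·(411) = 3. Scale by 13: s₀ = -104.
General solution s = s₀ + 43k; reducing mod 43 gives s = 25 (and t = -1284).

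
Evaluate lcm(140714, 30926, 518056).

140714 = 2 · 7 · 19 · 23²; 30926 = 2 · 7 · 47²; 518056 = 2³ · 7 · 11 · 29²
lcm takes max exponent of each prime: 2³ · 7 · 11 · 19 · 23² · 29² · 47² = 11502220710904

11502220710904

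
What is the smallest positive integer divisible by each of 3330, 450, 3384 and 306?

lcm(3330, 450) = 3330·450/gcd = 1498500/90 = 16650
lcm(16650, 3384) = 16650·3384/gcd = 56343600/18 = 3130200
lcm(3130200, 306) = 3130200·306/gcd = 957841200/18 = 53213400

53213400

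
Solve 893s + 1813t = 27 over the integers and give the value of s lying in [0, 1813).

1811

Reduce mod 1813: 893s ≡ 27 (mod 1813). With g = gcd(893, 1813) = 1 dividing 27, divide through: 893s ≡ 27 (mod 1813).
Since gcd(893, 1813) = 1, s ≡ 27·(893)⁻¹ ≡ 1811 (mod 1813). Smallest non-negative: 1811.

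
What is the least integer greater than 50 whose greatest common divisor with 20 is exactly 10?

70

gcd(a, 20) = 10 forces 10 | a; write a = 10s. Then gcd(10s, 10·2) = 10·gcd(s, 2), so need gcd(s, 2) = 1.
10s > 50 gives s ≥ 6. The least s ≥ 6 coprime to 2 is 7, so a = 10·7 = 70.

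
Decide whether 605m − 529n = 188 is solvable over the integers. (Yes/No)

gcd(605, 529): 605 = 1·529 + 76; 529 = 6·76 + 73; 76 = 1·73 + 3; 73 = 24·3 + 1; 3 = 3·1 + 0 → 1
1 divides 188, so a solution exists.

Yes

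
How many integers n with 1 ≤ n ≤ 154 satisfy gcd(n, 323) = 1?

323 = 17·19. Inclusion–exclusion on these primes:
154 − ⌊154/17⌋ − ⌊154/19⌋ + ⌊154/323⌋ = 137

137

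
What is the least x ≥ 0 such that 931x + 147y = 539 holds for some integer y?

gcd(931, 147) = 49 (Euclid: 931 = 6·147 + 49; 147 = 3·49 + 0), and 49 | 539.
Extended Euclid: 931·(1) + 147·(-6) = 49. Scale by 11: x₀ = 11.
General solution x = x₀ + 3t; reducing mod 3 gives x = 2 (and y = -9).

2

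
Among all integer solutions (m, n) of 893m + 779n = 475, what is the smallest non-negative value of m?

11

gcd(893, 779) = 19 (Euclid: 893 = 1·779 + 114; 779 = 6·114 + 95; 114 = 1·95 + 19; 95 = 5·19 + 0), and 19 | 475.
Extended Euclid: 893·(7) + 779·(-8) = 19. Scale by 25: m₀ = 175.
General solution m = m₀ + 41t; reducing mod 41 gives m = 11 (and n = -12).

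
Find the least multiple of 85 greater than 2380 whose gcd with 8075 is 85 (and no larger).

2465

Multiples of 85 above 2380: 85·29, 85·30, … . Need the cofactor coprime to 8075/85 = 95.
Checking s = 29, 30, … the first with gcd(s, 95) = 1 is s = 29, giving 2465.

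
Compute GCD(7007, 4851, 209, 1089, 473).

11

gcd(7007, 4851): 7007 = 1·4851 + 2156; 4851 = 2·2156 + 539; 2156 = 4·539 + 0 → 539
gcd(539, 209): 539 = 2·209 + 121; 209 = 1·121 + 88; 121 = 1·88 + 33; 88 = 2·33 + 22; 33 = 1·22 + 11; 22 = 2·11 + 0 → 11
gcd(11, 1089): 1089 = 99·11 + 0 → 11
gcd(11, 473): 473 = 43·11 + 0 → 11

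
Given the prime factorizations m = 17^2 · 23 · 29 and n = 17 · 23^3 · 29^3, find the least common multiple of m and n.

max exponent per prime: 17^2 · 23^3 · 29^3 = 85758138307

85758138307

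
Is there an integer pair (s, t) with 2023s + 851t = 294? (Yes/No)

Yes

gcd(2023, 851): 2023 = 2·851 + 321; 851 = 2·321 + 209; 321 = 1·209 + 112; 209 = 1·112 + 97; 112 = 1·97 + 15; 97 = 6·15 + 7; 15 = 2·7 + 1; 7 = 7·1 + 0 → 1
1 divides 294, so a solution exists.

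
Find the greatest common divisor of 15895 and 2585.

15895 = 5 · 11 · 17²
2585 = 5 · 11 · 47
Common: 5 · 11 = 55

55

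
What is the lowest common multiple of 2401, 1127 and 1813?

lcm(2401, 1127) = 2401·1127/gcd = 2705927/49 = 55223
lcm(55223, 1813) = 55223·1813/gcd = 100119299/49 = 2043251

2043251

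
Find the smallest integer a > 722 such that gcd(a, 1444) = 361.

1083

Multiples of 361 above 722: 361·3, 361·4, … . Need the cofactor coprime to 1444/361 = 4.
Checking s = 3, 4, … the first with gcd(s, 4) = 1 is s = 3, giving 1083.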